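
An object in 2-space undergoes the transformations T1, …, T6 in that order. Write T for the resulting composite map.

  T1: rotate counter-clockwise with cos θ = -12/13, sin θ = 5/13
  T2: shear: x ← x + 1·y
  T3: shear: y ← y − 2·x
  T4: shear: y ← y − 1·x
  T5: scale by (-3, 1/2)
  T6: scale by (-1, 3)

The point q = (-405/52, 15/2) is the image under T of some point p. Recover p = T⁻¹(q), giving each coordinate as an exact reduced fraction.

p = (-5/4, 5/2)

T1 = [-12/13 -5/13 0; 5/13 -12/13 0; 0 0 1]
T2·T1 = [-7/13 -17/13 0; 5/13 -12/13 0; 0 0 1]
T3·…·T1 = [-7/13 -17/13 0; 19/13 22/13 0; 0 0 1]
T4·…·T1 = [-7/13 -17/13 0; 2 3 0; 0 0 1]
T5·…·T1 = [21/13 51/13 0; 1 3/2 0; 0 0 1]
T6·…·T1 = [-21/13 -51/13 0; 3 9/2 0; 0 0 1]
det M = 9/2; M⁻¹ = [1 34/39 0; -2/3 -14/39 0; 0 0 1]
M⁻¹ · (-405/52, 15/2)ᵀ = (-5/4, 5/2)ᵀ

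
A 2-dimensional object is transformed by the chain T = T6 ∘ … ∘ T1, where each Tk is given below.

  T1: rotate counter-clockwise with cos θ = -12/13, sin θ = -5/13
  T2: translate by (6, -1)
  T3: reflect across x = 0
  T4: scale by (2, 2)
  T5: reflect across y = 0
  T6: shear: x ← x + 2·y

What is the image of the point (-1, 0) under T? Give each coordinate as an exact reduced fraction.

T1 rotate counter-clockwise with cos θ = -12/13, sin θ = -5/13: (-1, 0) → (12/13, 5/13)
T2 translate by (6, -1): (12/13, 5/13) → (90/13, -8/13)
T3 reflect across x = 0: (90/13, -8/13) → (-90/13, -8/13)
T4 scale by (2, 2): (-90/13, -8/13) → (-180/13, -16/13)
T5 reflect across y = 0: (-180/13, -16/13) → (-180/13, 16/13)
T6 shear: x ← x + 2·y: (-180/13, 16/13) → (-148/13, 16/13)

T(p) = (-148/13, 16/13)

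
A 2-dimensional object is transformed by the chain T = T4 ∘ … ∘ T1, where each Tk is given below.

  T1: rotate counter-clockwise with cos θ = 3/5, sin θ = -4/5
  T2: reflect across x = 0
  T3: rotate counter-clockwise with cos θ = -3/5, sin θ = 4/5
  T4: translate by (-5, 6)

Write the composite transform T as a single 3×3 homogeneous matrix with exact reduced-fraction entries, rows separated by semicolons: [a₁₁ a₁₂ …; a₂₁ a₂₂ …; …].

T = [1 0 -5; 0 -1 6; 0 0 1]

T1 = [3/5 4/5 0; -4/5 3/5 0; 0 0 1]
T2·T1 = [-3/5 -4/5 0; -4/5 3/5 0; 0 0 1]
T3·…·T1 = [1 0 0; 0 -1 0; 0 0 1]
T4·…·T1 = [1 0 -5; 0 -1 6; 0 0 1]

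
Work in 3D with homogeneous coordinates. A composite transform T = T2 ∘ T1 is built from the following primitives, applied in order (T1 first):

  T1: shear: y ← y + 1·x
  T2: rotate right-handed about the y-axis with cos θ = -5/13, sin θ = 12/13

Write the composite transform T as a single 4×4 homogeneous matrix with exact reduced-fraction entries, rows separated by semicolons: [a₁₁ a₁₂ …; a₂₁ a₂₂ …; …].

T = [-5/13 0 12/13 0; 1 1 0 0; -12/13 0 -5/13 0; 0 0 0 1]

T1 = [1 0 0 0; 1 1 0 0; 0 0 1 0; 0 0 0 1]
T2·T1 = [-5/13 0 12/13 0; 1 1 0 0; -12/13 0 -5/13 0; 0 0 0 1]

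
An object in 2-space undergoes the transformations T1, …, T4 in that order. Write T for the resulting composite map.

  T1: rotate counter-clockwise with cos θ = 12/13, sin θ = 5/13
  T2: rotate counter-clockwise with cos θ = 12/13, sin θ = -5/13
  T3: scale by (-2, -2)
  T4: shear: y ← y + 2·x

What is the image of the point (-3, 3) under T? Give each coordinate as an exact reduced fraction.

T(p) = (6, 6)

T1 rotate counter-clockwise with cos θ = 12/13, sin θ = 5/13: (-3, 3) → (-51/13, 21/13)
T2 rotate counter-clockwise with cos θ = 12/13, sin θ = -5/13: (-51/13, 21/13) → (-3, 3)
T3 scale by (-2, -2): (-3, 3) → (6, -6)
T4 shear: y ← y + 2·x: (6, -6) → (6, 6)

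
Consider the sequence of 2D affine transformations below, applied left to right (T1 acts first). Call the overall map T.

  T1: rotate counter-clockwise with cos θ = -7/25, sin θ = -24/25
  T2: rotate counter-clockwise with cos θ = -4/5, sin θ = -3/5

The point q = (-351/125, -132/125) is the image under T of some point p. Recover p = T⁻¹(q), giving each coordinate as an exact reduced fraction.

T1 = [-7/25 24/25 0; -24/25 -7/25 0; 0 0 1]
T2·T1 = [-44/125 -117/125 0; 117/125 -44/125 0; 0 0 1]
det M = 1; M⁻¹ = [-44/125 117/125 0; -117/125 -44/125 0; 0 0 1]
M⁻¹ · (-351/125, -132/125)ᵀ = (0, 3)ᵀ

p = (0, 3)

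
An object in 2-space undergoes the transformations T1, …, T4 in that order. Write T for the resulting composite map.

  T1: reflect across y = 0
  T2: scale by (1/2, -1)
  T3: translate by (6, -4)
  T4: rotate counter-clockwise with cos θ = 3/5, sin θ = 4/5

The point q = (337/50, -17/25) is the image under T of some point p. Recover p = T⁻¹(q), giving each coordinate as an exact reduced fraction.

T1 = [1 0 0; 0 -1 0; 0 0 1]
T2·T1 = [1/2 0 0; 0 1 0; 0 0 1]
T3·…·T1 = [1/2 0 6; 0 1 -4; 0 0 1]
T4·…·T1 = [3/10 -4/5 34/5; 2/5 3/5 12/5; 0 0 1]
det M = 1/2; M⁻¹ = [6/5 8/5 -12; -4/5 3/5 4; 0 0 1]
M⁻¹ · (337/50, -17/25)ᵀ = (-5, -9/5)ᵀ

p = (-5, -9/5)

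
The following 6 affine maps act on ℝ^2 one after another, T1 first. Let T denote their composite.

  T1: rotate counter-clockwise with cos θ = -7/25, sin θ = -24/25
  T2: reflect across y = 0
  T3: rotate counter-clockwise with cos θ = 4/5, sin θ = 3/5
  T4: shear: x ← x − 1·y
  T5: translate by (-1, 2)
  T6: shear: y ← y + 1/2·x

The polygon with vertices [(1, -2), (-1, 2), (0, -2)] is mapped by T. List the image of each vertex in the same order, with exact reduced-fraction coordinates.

T1 rotate counter-clockwise with cos θ = -7/25, sin θ = -24/25: (1, -2) → (-11/5, -2/5); (-1, 2) → (11/5, 2/5); (0, -2) → (-48/25, 14/25)
T2 reflect across y = 0: (-11/5, -2/5) → (-11/5, 2/5); (11/5, 2/5) → (11/5, -2/5); (-48/25, 14/25) → (-48/25, -14/25)
T3 rotate counter-clockwise with cos θ = 4/5, sin θ = 3/5: (-11/5, 2/5) → (-2, -1); (11/5, -2/5) → (2, 1); (-48/25, -14/25) → (-6/5, -8/5)
T4 shear: x ← x − 1·y: (-2, -1) → (-1, -1); (2, 1) → (1, 1); (-6/5, -8/5) → (2/5, -8/5)
T5 translate by (-1, 2): (-1, -1) → (-2, 1); (1, 1) → (0, 3); (2/5, -8/5) → (-3/5, 2/5)
T6 shear: y ← y + 1/2·x: (-2, 1) → (-2, 0); (0, 3) → (0, 3); (-3/5, 2/5) → (-3/5, 1/10)

image vertices: (-2, 0), (0, 3), (-3/5, 1/10)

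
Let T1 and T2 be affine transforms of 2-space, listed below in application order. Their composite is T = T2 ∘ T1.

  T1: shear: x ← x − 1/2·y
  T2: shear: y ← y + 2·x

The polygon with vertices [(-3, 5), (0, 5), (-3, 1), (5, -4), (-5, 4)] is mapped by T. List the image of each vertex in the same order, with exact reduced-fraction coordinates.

image vertices: (-11/2, -6), (-5/2, 0), (-7/2, -6), (7, 10), (-7, -10)

T1 shear: x ← x − 1/2·y: (-3, 5) → (-11/2, 5); (0, 5) → (-5/2, 5); (-3, 1) → (-7/2, 1); (5, -4) → (7, -4); (-5, 4) → (-7, 4)
T2 shear: y ← y + 2·x: (-11/2, 5) → (-11/2, -6); (-5/2, 5) → (-5/2, 0); (-7/2, 1) → (-7/2, -6); (7, -4) → (7, 10); (-7, 4) → (-7, -10)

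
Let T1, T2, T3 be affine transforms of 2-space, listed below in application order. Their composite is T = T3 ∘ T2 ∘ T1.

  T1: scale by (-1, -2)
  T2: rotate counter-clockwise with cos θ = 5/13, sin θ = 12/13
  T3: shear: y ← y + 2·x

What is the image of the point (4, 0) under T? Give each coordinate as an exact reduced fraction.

T(p) = (-20/13, -88/13)

T1 scale by (-1, -2): (4, 0) → (-4, 0)
T2 rotate counter-clockwise with cos θ = 5/13, sin θ = 12/13: (-4, 0) → (-20/13, -48/13)
T3 shear: y ← y + 2·x: (-20/13, -48/13) → (-20/13, -88/13)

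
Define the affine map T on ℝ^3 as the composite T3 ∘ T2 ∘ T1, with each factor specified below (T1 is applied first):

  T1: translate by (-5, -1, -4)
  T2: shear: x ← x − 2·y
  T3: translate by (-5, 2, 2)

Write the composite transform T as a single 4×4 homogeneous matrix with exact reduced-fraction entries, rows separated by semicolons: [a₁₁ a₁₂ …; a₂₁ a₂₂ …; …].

T = [1 -2 0 -8; 0 1 0 1; 0 0 1 -2; 0 0 0 1]

T1 = [1 0 0 -5; 0 1 0 -1; 0 0 1 -4; 0 0 0 1]
T2·T1 = [1 -2 0 -3; 0 1 0 -1; 0 0 1 -4; 0 0 0 1]
T3·…·T1 = [1 -2 0 -8; 0 1 0 1; 0 0 1 -2; 0 0 0 1]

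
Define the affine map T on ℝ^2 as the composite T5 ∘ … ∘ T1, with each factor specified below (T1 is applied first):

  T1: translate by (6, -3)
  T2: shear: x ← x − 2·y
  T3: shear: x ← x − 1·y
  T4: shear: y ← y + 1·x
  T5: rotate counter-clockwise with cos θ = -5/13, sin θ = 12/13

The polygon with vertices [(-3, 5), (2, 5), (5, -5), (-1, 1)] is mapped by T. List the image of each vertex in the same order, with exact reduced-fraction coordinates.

image vertices: (27/13, -31/13), (-58/13, 4/13), (-499/13, 285/13), (-163/13, 87/13)

T1 translate by (6, -3): (-3, 5) → (3, 2); (2, 5) → (8, 2); (5, -5) → (11, -8); (-1, 1) → (5, -2)
T2 shear: x ← x − 2·y: (3, 2) → (-1, 2); (8, 2) → (4, 2); (11, -8) → (27, -8); (5, -2) → (9, -2)
T3 shear: x ← x − 1·y: (-1, 2) → (-3, 2); (4, 2) → (2, 2); (27, -8) → (35, -8); (9, -2) → (11, -2)
T4 shear: y ← y + 1·x: (-3, 2) → (-3, -1); (2, 2) → (2, 4); (35, -8) → (35, 27); (11, -2) → (11, 9)
T5 rotate counter-clockwise with cos θ = -5/13, sin θ = 12/13: (-3, -1) → (27/13, -31/13); (2, 4) → (-58/13, 4/13); (35, 27) → (-499/13, 285/13); (11, 9) → (-163/13, 87/13)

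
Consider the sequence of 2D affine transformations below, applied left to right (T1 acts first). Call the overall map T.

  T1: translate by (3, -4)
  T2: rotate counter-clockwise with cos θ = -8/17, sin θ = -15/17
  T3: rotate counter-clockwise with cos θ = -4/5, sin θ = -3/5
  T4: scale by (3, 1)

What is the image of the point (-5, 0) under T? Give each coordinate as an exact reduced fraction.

T(p) = (1086/85, -116/85)

T1 translate by (3, -4): (-5, 0) → (-2, -4)
T2 rotate counter-clockwise with cos θ = -8/17, sin θ = -15/17: (-2, -4) → (-44/17, 62/17)
T3 rotate counter-clockwise with cos θ = -4/5, sin θ = -3/5: (-44/17, 62/17) → (362/85, -116/85)
T4 scale by (3, 1): (362/85, -116/85) → (1086/85, -116/85)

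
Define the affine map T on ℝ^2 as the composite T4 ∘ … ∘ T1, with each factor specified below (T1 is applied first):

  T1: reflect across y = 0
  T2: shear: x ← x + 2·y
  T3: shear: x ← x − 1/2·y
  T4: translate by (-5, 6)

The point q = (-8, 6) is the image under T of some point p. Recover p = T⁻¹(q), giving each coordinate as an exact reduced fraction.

p = (-3, 0)

T1 = [1 0 0; 0 -1 0; 0 0 1]
T2·T1 = [1 -2 0; 0 -1 0; 0 0 1]
T3·…·T1 = [1 -3/2 0; 0 -1 0; 0 0 1]
T4·…·T1 = [1 -3/2 -5; 0 -1 6; 0 0 1]
det M = -1; M⁻¹ = [1 -3/2 14; 0 -1 6; 0 0 1]
M⁻¹ · (-8, 6)ᵀ = (-3, 0)ᵀ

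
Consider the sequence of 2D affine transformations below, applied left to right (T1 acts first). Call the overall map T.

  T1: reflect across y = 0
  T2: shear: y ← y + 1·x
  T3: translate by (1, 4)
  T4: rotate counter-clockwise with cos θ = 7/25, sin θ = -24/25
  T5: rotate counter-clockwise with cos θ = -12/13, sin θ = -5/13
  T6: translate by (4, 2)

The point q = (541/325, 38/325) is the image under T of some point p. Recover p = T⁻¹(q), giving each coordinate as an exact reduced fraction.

T1 = [1 0 0; 0 -1 0; 0 0 1]
T2·T1 = [1 0 0; 1 -1 0; 0 0 1]
T3·…·T1 = [1 0 1; 1 -1 4; 0 0 1]
T4·…·T1 = [31/25 -24/25 103/25; -17/25 -7/25 4/25; 0 0 1]
T5·…·T1 = [-457/325 253/325 -1216/325; 49/325 204/325 -563/325; 0 0 1]
T6·…·T1 = [-457/325 253/325 84/325; 49/325 204/325 87/325; 0 0 1]
det M = -1; M⁻¹ = [-204/325 253/325 -3/65; 49/325 457/325 -27/65; 0 0 1]
M⁻¹ · (541/325, 38/325)ᵀ = (-1, 0)ᵀ

p = (-1, 0)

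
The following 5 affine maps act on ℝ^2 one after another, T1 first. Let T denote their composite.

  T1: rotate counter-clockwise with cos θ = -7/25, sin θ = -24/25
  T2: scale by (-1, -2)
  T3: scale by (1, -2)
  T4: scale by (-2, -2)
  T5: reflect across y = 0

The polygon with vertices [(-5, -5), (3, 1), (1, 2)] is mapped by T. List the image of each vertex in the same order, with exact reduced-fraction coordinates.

T1 rotate counter-clockwise with cos θ = -7/25, sin θ = -24/25: (-5, -5) → (-17/5, 31/5); (3, 1) → (3/25, -79/25); (1, 2) → (41/25, -38/25)
T2 scale by (-1, -2): (-17/5, 31/5) → (17/5, -62/5); (3/25, -79/25) → (-3/25, 158/25); (41/25, -38/25) → (-41/25, 76/25)
T3 scale by (1, -2): (17/5, -62/5) → (17/5, 124/5); (-3/25, 158/25) → (-3/25, -316/25); (-41/25, 76/25) → (-41/25, -152/25)
T4 scale by (-2, -2): (17/5, 124/5) → (-34/5, -248/5); (-3/25, -316/25) → (6/25, 632/25); (-41/25, -152/25) → (82/25, 304/25)
T5 reflect across y = 0: (-34/5, -248/5) → (-34/5, 248/5); (6/25, 632/25) → (6/25, -632/25); (82/25, 304/25) → (82/25, -304/25)

image vertices: (-34/5, 248/5), (6/25, -632/25), (82/25, -304/25)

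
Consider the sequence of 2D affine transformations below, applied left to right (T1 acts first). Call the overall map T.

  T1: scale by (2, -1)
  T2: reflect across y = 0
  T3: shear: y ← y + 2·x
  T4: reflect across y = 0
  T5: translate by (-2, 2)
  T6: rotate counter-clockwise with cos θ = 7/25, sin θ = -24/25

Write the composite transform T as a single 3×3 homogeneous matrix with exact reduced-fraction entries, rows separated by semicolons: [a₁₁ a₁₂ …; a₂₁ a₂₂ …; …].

T = [-82/25 -24/25 34/25; -76/25 -7/25 62/25; 0 0 1]

T1 = [2 0 0; 0 -1 0; 0 0 1]
T2·T1 = [2 0 0; 0 1 0; 0 0 1]
T3·…·T1 = [2 0 0; 4 1 0; 0 0 1]
T4·…·T1 = [2 0 0; -4 -1 0; 0 0 1]
T5·…·T1 = [2 0 -2; -4 -1 2; 0 0 1]
T6·…·T1 = [-82/25 -24/25 34/25; -76/25 -7/25 62/25; 0 0 1]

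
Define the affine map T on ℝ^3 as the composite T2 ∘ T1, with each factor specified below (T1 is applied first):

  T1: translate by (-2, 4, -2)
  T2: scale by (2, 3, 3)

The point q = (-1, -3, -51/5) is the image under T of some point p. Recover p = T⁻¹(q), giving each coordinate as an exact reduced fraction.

T1 = [1 0 0 -2; 0 1 0 4; 0 0 1 -2; 0 0 0 1]
T2·T1 = [2 0 0 -4; 0 3 0 12; 0 0 3 -6; 0 0 0 1]
det M = 18; M⁻¹ = [1/2 0 0 2; 0 1/3 0 -4; 0 0 1/3 2; 0 0 0 1]
M⁻¹ · (-1, -3, -51/5)ᵀ = (3/2, -5, -7/5)ᵀ

p = (3/2, -5, -7/5)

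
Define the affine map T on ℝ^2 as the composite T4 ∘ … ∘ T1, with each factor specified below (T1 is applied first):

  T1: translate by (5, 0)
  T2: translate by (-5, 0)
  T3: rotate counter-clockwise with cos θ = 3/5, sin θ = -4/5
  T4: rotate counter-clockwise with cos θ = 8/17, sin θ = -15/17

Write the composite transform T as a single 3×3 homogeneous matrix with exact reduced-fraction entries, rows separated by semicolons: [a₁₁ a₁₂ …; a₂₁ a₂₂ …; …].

T = [-36/85 77/85 0; -77/85 -36/85 0; 0 0 1]

T1 = [1 0 5; 0 1 0; 0 0 1]
T2·T1 = [1 0 0; 0 1 0; 0 0 1]
T3·…·T1 = [3/5 4/5 0; -4/5 3/5 0; 0 0 1]
T4·…·T1 = [-36/85 77/85 0; -77/85 -36/85 0; 0 0 1]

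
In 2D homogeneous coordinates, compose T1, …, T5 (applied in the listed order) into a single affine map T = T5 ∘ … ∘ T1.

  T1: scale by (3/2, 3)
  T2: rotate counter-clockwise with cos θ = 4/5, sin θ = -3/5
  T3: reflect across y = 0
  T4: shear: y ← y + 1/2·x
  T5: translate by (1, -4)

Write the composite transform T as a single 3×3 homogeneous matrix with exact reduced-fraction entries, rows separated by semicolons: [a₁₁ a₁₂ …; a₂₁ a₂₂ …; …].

T = [6/5 9/5 1; 3/2 -3/2 -4; 0 0 1]

T1 = [3/2 0 0; 0 3 0; 0 0 1]
T2·T1 = [6/5 9/5 0; -9/10 12/5 0; 0 0 1]
T3·…·T1 = [6/5 9/5 0; 9/10 -12/5 0; 0 0 1]
T4·…·T1 = [6/5 9/5 0; 3/2 -3/2 0; 0 0 1]
T5·…·T1 = [6/5 9/5 1; 3/2 -3/2 -4; 0 0 1]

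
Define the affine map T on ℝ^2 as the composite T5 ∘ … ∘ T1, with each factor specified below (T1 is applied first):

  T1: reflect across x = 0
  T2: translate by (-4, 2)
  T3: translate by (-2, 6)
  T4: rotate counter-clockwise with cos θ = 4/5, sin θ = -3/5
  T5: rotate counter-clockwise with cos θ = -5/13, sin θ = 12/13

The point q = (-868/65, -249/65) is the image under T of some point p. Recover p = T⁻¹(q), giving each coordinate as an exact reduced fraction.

T1 = [-1 0 0; 0 1 0; 0 0 1]
T2·T1 = [-1 0 -4; 0 1 2; 0 0 1]
T3·…·T1 = [-1 0 -6; 0 1 8; 0 0 1]
T4·…·T1 = [-4/5 3/5 0; 3/5 4/5 10; 0 0 1]
T5·…·T1 = [-16/65 -63/65 -120/13; -63/65 16/65 -50/13; 0 0 1]
det M = -1; M⁻¹ = [-16/65 -63/65 -6; -63/65 16/65 -8; 0 0 1]
M⁻¹ · (-868/65, -249/65)ᵀ = (1, 4)ᵀ

p = (1, 4)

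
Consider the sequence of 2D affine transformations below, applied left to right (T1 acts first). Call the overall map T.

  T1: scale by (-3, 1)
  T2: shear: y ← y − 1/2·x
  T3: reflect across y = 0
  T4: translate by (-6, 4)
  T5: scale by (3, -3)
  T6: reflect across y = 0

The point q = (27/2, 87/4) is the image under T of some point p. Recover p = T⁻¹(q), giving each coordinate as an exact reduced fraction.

p = (-7/2, 2)

T1 = [-3 0 0; 0 1 0; 0 0 1]
T2·T1 = [-3 0 0; 3/2 1 0; 0 0 1]
T3·…·T1 = [-3 0 0; -3/2 -1 0; 0 0 1]
T4·…·T1 = [-3 0 -6; -3/2 -1 4; 0 0 1]
T5·…·T1 = [-9 0 -18; 9/2 3 -12; 0 0 1]
T6·…·T1 = [-9 0 -18; -9/2 -3 12; 0 0 1]
det M = 27; M⁻¹ = [-1/9 0 -2; 1/6 -1/3 7; 0 0 1]
M⁻¹ · (27/2, 87/4)ᵀ = (-7/2, 2)ᵀ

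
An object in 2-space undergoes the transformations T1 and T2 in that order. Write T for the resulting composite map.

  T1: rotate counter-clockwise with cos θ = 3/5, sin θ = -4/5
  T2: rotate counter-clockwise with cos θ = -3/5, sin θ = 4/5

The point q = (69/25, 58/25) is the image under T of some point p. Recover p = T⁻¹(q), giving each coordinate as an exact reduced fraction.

p = (3, -2)

T1 = [3/5 4/5 0; -4/5 3/5 0; 0 0 1]
T2·T1 = [7/25 -24/25 0; 24/25 7/25 0; 0 0 1]
det M = 1; M⁻¹ = [7/25 24/25 0; -24/25 7/25 0; 0 0 1]
M⁻¹ · (69/25, 58/25)ᵀ = (3, -2)ᵀ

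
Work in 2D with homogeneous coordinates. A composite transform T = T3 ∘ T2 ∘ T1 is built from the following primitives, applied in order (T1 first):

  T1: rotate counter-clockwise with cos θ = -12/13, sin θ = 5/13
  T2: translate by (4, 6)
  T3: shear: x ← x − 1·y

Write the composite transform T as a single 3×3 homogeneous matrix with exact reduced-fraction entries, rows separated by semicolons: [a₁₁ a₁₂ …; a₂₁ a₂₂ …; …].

T = [-17/13 7/13 -2; 5/13 -12/13 6; 0 0 1]

T1 = [-12/13 -5/13 0; 5/13 -12/13 0; 0 0 1]
T2·T1 = [-12/13 -5/13 4; 5/13 -12/13 6; 0 0 1]
T3·…·T1 = [-17/13 7/13 -2; 5/13 -12/13 6; 0 0 1]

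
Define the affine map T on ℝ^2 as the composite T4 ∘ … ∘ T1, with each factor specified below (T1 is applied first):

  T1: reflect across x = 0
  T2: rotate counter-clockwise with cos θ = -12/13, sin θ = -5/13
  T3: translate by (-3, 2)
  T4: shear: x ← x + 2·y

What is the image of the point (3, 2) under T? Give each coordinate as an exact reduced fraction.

T(p) = (41/13, 17/13)

T1 reflect across x = 0: (3, 2) → (-3, 2)
T2 rotate counter-clockwise with cos θ = -12/13, sin θ = -5/13: (-3, 2) → (46/13, -9/13)
T3 translate by (-3, 2): (46/13, -9/13) → (7/13, 17/13)
T4 shear: x ← x + 2·y: (7/13, 17/13) → (41/13, 17/13)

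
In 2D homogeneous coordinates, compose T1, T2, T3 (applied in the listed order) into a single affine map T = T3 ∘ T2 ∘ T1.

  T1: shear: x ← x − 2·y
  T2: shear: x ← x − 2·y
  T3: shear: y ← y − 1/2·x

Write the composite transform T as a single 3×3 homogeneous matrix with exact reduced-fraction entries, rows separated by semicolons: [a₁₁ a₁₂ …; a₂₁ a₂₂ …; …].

T = [1 -4 0; -1/2 3 0; 0 0 1]

T1 = [1 -2 0; 0 1 0; 0 0 1]
T2·T1 = [1 -4 0; 0 1 0; 0 0 1]
T3·…·T1 = [1 -4 0; -1/2 3 0; 0 0 1]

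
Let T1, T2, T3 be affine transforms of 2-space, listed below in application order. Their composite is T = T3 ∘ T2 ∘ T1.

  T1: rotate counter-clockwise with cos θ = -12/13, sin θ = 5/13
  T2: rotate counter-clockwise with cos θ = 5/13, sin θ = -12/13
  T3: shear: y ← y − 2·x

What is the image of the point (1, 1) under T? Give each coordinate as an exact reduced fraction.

T(p) = (-1, 3)

T1 rotate counter-clockwise with cos θ = -12/13, sin θ = 5/13: (1, 1) → (-17/13, -7/13)
T2 rotate counter-clockwise with cos θ = 5/13, sin θ = -12/13: (-17/13, -7/13) → (-1, 1)
T3 shear: y ← y − 2·x: (-1, 1) → (-1, 3)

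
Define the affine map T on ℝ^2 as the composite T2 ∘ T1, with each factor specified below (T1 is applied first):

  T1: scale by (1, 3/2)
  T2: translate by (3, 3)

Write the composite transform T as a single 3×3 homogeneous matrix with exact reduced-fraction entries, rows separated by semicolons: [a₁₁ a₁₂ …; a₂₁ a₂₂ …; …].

T = [1 0 3; 0 3/2 3; 0 0 1]

T1 = [1 0 0; 0 3/2 0; 0 0 1]
T2·T1 = [1 0 3; 0 3/2 3; 0 0 1]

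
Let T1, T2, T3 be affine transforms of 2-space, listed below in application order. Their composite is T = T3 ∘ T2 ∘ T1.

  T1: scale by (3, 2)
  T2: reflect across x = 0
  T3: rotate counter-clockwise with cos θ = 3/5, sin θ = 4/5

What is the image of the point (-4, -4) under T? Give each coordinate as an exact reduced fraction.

T(p) = (68/5, 24/5)

T1 scale by (3, 2): (-4, -4) → (-12, -8)
T2 reflect across x = 0: (-12, -8) → (12, -8)
T3 rotate counter-clockwise with cos θ = 3/5, sin θ = 4/5: (12, -8) → (68/5, 24/5)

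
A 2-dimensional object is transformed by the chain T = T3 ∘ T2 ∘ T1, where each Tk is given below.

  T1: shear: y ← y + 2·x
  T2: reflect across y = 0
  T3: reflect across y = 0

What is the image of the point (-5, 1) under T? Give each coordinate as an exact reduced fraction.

T(p) = (-5, -9)

T1 shear: y ← y + 2·x: (-5, 1) → (-5, -9)
T2 reflect across y = 0: (-5, -9) → (-5, 9)
T3 reflect across y = 0: (-5, 9) → (-5, -9)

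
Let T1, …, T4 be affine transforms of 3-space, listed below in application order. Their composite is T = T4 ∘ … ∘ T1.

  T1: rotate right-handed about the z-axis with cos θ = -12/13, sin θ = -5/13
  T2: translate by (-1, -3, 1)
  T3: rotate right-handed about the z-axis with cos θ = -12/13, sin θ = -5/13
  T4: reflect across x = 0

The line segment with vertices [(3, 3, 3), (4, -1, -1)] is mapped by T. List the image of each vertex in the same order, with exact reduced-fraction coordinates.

T1 rotate right-handed about the z-axis with cos θ = -12/13, sin θ = -5/13: (3, 3, 3) → (-21/13, -51/13, 3); (4, -1, -1) → (-53/13, -8/13, -1)
T2 translate by (-1, -3, 1): (-21/13, -51/13, 3) → (-34/13, -90/13, 4); (-53/13, -8/13, -1) → (-66/13, -47/13, 0)
T3 rotate right-handed about the z-axis with cos θ = -12/13, sin θ = -5/13: (-34/13, -90/13, 4) → (-42/169, 1250/169, 4); (-66/13, -47/13, 0) → (557/169, 894/169, 0)
T4 reflect across x = 0: (-42/169, 1250/169, 4) → (42/169, 1250/169, 4); (557/169, 894/169, 0) → (-557/169, 894/169, 0)

image vertices: (42/169, 1250/169, 4), (-557/169, 894/169, 0)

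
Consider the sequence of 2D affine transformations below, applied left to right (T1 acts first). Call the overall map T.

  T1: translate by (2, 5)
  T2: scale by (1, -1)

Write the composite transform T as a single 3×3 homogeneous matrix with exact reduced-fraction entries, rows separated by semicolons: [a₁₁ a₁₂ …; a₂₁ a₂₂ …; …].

T = [1 0 2; 0 -1 -5; 0 0 1]

T1 = [1 0 2; 0 1 5; 0 0 1]
T2·T1 = [1 0 2; 0 -1 -5; 0 0 1]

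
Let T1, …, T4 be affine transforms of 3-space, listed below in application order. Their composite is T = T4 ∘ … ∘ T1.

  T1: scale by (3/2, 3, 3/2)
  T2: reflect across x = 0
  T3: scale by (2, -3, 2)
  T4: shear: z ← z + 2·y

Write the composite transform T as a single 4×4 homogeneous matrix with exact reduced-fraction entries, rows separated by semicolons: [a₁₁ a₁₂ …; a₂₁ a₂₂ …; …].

T1 = [3/2 0 0 0; 0 3 0 0; 0 0 3/2 0; 0 0 0 1]
T2·T1 = [-3/2 0 0 0; 0 3 0 0; 0 0 3/2 0; 0 0 0 1]
T3·…·T1 = [-3 0 0 0; 0 -9 0 0; 0 0 3 0; 0 0 0 1]
T4·…·T1 = [-3 0 0 0; 0 -9 0 0; 0 -18 3 0; 0 0 0 1]

T = [-3 0 0 0; 0 -9 0 0; 0 -18 3 0; 0 0 0 1]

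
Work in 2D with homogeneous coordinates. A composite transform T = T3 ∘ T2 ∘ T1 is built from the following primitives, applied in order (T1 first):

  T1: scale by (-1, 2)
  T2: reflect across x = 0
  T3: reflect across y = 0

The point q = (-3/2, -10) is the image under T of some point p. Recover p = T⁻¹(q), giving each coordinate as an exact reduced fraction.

T1 = [-1 0 0; 0 2 0; 0 0 1]
T2·T1 = [1 0 0; 0 2 0; 0 0 1]
T3·…·T1 = [1 0 0; 0 -2 0; 0 0 1]
det M = -2; M⁻¹ = [1 0 0; 0 -1/2 0; 0 0 1]
M⁻¹ · (-3/2, -10)ᵀ = (-3/2, 5)ᵀ

p = (-3/2, 5)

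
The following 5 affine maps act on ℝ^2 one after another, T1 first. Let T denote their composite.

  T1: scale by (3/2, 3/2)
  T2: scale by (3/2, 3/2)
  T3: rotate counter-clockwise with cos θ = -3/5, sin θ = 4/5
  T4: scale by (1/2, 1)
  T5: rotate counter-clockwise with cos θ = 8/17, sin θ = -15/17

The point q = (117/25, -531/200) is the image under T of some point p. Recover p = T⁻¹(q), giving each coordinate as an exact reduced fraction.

p = (-7/5, -4)

T1 = [3/2 0 0; 0 3/2 0; 0 0 1]
T2·T1 = [9/4 0 0; 0 9/4 0; 0 0 1]
T3·…·T1 = [-27/20 -9/5 0; 9/5 -27/20 0; 0 0 1]
T4·…·T1 = [-27/40 -9/10 0; 9/5 -27/20 0; 0 0 1]
T5·…·T1 = [108/85 -549/340 0; 981/680 27/170 0; 0 0 1]
det M = 81/32; M⁻¹ = [16/255 488/765 0; -436/765 128/255 0; 0 0 1]
M⁻¹ · (117/25, -531/200)ᵀ = (-7/5, -4)ᵀ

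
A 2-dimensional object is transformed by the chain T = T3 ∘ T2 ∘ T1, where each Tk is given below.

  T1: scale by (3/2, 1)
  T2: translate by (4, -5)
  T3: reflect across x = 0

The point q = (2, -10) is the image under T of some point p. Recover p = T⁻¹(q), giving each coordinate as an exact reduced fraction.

T1 = [3/2 0 0; 0 1 0; 0 0 1]
T2·T1 = [3/2 0 4; 0 1 -5; 0 0 1]
T3·…·T1 = [-3/2 0 -4; 0 1 -5; 0 0 1]
det M = -3/2; M⁻¹ = [-2/3 0 -8/3; 0 1 5; 0 0 1]
M⁻¹ · (2, -10)ᵀ = (-4, -5)ᵀ

p = (-4, -5)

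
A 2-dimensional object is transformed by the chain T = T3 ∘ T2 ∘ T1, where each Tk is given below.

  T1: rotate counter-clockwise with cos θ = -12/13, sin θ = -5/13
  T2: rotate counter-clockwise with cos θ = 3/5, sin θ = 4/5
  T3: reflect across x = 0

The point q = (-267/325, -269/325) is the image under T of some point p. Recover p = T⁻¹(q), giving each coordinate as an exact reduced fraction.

T1 = [-12/13 5/13 0; -5/13 -12/13 0; 0 0 1]
T2·T1 = [-16/65 63/65 0; -63/65 -16/65 0; 0 0 1]
T3·…·T1 = [16/65 -63/65 0; -63/65 -16/65 0; 0 0 1]
det M = -1; M⁻¹ = [16/65 -63/65 0; -63/65 -16/65 0; 0 0 1]
M⁻¹ · (-267/325, -269/325)ᵀ = (3/5, 1)ᵀ

p = (3/5, 1)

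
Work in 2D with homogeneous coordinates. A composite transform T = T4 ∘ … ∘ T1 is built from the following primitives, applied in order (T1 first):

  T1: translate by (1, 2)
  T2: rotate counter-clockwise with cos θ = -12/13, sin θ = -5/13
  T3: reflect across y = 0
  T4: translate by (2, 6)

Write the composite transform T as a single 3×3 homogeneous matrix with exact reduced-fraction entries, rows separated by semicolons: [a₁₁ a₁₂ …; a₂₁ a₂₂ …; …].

T = [-12/13 5/13 24/13; 5/13 12/13 107/13; 0 0 1]

T1 = [1 0 1; 0 1 2; 0 0 1]
T2·T1 = [-12/13 5/13 -2/13; -5/13 -12/13 -29/13; 0 0 1]
T3·…·T1 = [-12/13 5/13 -2/13; 5/13 12/13 29/13; 0 0 1]
T4·…·T1 = [-12/13 5/13 24/13; 5/13 12/13 107/13; 0 0 1]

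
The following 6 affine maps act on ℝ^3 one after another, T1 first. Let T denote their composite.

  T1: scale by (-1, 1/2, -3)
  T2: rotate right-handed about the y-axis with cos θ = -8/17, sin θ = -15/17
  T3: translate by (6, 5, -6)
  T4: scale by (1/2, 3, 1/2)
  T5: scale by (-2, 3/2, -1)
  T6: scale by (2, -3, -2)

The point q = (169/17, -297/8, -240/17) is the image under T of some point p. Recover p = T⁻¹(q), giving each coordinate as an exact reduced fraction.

T1 = [-1 0 0 0; 0 1/2 0 0; 0 0 -3 0; 0 0 0 1]
T2·T1 = [8/17 0 45/17 0; 0 1/2 0 0; -15/17 0 24/17 0; 0 0 0 1]
T3·…·T1 = [8/17 0 45/17 6; 0 1/2 0 5; -15/17 0 24/17 -6; 0 0 0 1]
T4·…·T1 = [4/17 0 45/34 3; 0 3/2 0 15; -15/34 0 12/17 -3; 0 0 0 1]
T5·…·T1 = [-8/17 0 -45/17 -6; 0 9/4 0 45/2; 15/34 0 -12/17 3; 0 0 0 1]
T6·…·T1 = [-16/17 0 -90/17 -12; 0 -27/4 0 -135/2; -15/17 0 24/17 -6; 0 0 0 1]
det M = 81/2; M⁻¹ = [-4/17 0 -15/17 -138/17; 0 -4/27 0 -10; -5/34 0 8/51 -14/17; 0 0 0 1]
M⁻¹ · (169/17, -297/8, -240/17)ᵀ = (2, -9/2, -9/2)ᵀ

p = (2, -9/2, -9/2)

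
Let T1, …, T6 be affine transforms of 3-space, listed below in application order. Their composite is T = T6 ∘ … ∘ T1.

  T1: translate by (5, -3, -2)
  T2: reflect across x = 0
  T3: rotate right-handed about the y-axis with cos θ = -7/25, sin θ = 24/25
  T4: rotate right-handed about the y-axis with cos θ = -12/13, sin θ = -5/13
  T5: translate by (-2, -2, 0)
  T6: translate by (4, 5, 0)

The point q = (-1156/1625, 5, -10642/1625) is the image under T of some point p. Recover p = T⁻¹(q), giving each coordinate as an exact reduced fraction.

p = (9/5, 5, 0)

T1 = [1 0 0 5; 0 1 0 -3; 0 0 1 -2; 0 0 0 1]
T2·T1 = [-1 0 0 -5; 0 1 0 -3; 0 0 1 -2; 0 0 0 1]
T3·…·T1 = [7/25 0 24/25 -13/25; 0 1 0 -3; 24/25 0 -7/25 134/25; 0 0 0 1]
T4·…·T1 = [-204/325 0 -253/325 -514/325; 0 1 0 -3; -253/325 0 204/325 -1673/325; 0 0 0 1]
T5·…·T1 = [-204/325 0 -253/325 -1164/325; 0 1 0 -5; -253/325 0 204/325 -1673/325; 0 0 0 1]
T6·…·T1 = [-204/325 0 -253/325 136/325; 0 1 0 0; -253/325 0 204/325 -1673/325; 0 0 0 1]
det M = -1; M⁻¹ = [-204/325 0 -253/325 -1217/325; 0 1 0 0; -253/325 0 204/325 1156/325; 0 0 0 1]
M⁻¹ · (-1156/1625, 5, -10642/1625)ᵀ = (9/5, 5, 0)ᵀ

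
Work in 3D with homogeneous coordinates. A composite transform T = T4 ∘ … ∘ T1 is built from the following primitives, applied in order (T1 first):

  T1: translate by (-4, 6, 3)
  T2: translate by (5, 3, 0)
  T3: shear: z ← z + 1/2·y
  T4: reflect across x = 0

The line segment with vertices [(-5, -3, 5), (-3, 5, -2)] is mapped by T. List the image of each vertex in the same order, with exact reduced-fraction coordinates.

image vertices: (4, 6, 11), (2, 14, 8)

T1 translate by (-4, 6, 3): (-5, -3, 5) → (-9, 3, 8); (-3, 5, -2) → (-7, 11, 1)
T2 translate by (5, 3, 0): (-9, 3, 8) → (-4, 6, 8); (-7, 11, 1) → (-2, 14, 1)
T3 shear: z ← z + 1/2·y: (-4, 6, 8) → (-4, 6, 11); (-2, 14, 1) → (-2, 14, 8)
T4 reflect across x = 0: (-4, 6, 11) → (4, 6, 11); (-2, 14, 8) → (2, 14, 8)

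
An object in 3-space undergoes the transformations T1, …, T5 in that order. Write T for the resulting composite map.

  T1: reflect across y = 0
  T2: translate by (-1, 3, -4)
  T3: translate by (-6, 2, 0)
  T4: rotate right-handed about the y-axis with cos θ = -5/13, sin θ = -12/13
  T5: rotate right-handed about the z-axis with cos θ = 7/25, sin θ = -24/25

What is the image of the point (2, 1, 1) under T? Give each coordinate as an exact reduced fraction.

T(p) = (67/13, -44/13, -45/13)

T1 reflect across y = 0: (2, 1, 1) → (2, -1, 1)
T2 translate by (-1, 3, -4): (2, -1, 1) → (1, 2, -3)
T3 translate by (-6, 2, 0): (1, 2, -3) → (-5, 4, -3)
T4 rotate right-handed about the y-axis with cos θ = -5/13, sin θ = -12/13: (-5, 4, -3) → (61/13, 4, -45/13)
T5 rotate right-handed about the z-axis with cos θ = 7/25, sin θ = -24/25: (61/13, 4, -45/13) → (67/13, -44/13, -45/13)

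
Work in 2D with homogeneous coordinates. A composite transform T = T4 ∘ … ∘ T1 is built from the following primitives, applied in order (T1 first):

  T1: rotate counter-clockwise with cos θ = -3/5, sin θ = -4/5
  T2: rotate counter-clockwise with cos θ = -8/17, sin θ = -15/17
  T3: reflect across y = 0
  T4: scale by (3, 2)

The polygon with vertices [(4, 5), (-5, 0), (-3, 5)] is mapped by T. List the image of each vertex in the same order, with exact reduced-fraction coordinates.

image vertices: (-1587/85, -256/85), (108/17, 154/17), (-831/85, 822/85)

T1 rotate counter-clockwise with cos θ = -3/5, sin θ = -4/5: (4, 5) → (8/5, -31/5); (-5, 0) → (3, 4); (-3, 5) → (29/5, -3/5)
T2 rotate counter-clockwise with cos θ = -8/17, sin θ = -15/17: (8/5, -31/5) → (-529/85, 128/85); (3, 4) → (36/17, -77/17); (29/5, -3/5) → (-277/85, -411/85)
T3 reflect across y = 0: (-529/85, 128/85) → (-529/85, -128/85); (36/17, -77/17) → (36/17, 77/17); (-277/85, -411/85) → (-277/85, 411/85)
T4 scale by (3, 2): (-529/85, -128/85) → (-1587/85, -256/85); (36/17, 77/17) → (108/17, 154/17); (-277/85, 411/85) → (-831/85, 822/85)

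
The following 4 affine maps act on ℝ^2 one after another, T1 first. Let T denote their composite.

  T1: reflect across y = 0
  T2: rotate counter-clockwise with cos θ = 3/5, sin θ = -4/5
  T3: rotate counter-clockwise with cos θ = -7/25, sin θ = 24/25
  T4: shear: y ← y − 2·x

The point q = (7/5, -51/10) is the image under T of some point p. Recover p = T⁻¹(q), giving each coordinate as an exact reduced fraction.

p = (-1, 5/2)

T1 = [1 0 0; 0 -1 0; 0 0 1]
T2·T1 = [3/5 -4/5 0; -4/5 -3/5 0; 0 0 1]
T3·…·T1 = [3/5 4/5 0; 4/5 -3/5 0; 0 0 1]
T4·…·T1 = [3/5 4/5 0; -2/5 -11/5 0; 0 0 1]
det M = -1; M⁻¹ = [11/5 4/5 0; -2/5 -3/5 0; 0 0 1]
M⁻¹ · (7/5, -51/10)ᵀ = (-1, 5/2)ᵀ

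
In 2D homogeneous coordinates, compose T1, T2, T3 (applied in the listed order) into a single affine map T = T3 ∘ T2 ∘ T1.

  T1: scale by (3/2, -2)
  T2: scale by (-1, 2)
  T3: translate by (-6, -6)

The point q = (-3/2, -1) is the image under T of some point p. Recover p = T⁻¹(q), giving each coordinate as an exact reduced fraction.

T1 = [3/2 0 0; 0 -2 0; 0 0 1]
T2·T1 = [-3/2 0 0; 0 -4 0; 0 0 1]
T3·…·T1 = [-3/2 0 -6; 0 -4 -6; 0 0 1]
det M = 6; M⁻¹ = [-2/3 0 -4; 0 -1/4 -3/2; 0 0 1]
M⁻¹ · (-3/2, -1)ᵀ = (-3, -5/4)ᵀ

p = (-3, -5/4)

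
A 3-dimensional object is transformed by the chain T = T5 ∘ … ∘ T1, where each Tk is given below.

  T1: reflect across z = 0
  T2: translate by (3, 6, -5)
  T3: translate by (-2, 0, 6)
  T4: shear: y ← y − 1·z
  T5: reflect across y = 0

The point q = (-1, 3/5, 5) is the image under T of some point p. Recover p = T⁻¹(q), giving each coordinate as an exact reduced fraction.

p = (-2, -8/5, -4)

T1 = [1 0 0 0; 0 1 0 0; 0 0 -1 0; 0 0 0 1]
T2·T1 = [1 0 0 3; 0 1 0 6; 0 0 -1 -5; 0 0 0 1]
T3·…·T1 = [1 0 0 1; 0 1 0 6; 0 0 -1 1; 0 0 0 1]
T4·…·T1 = [1 0 0 1; 0 1 1 5; 0 0 -1 1; 0 0 0 1]
T5·…·T1 = [1 0 0 1; 0 -1 -1 -5; 0 0 -1 1; 0 0 0 1]
det M = 1; M⁻¹ = [1 0 0 -1; 0 -1 1 -6; 0 0 -1 1; 0 0 0 1]
M⁻¹ · (-1, 3/5, 5)ᵀ = (-2, -8/5, -4)ᵀ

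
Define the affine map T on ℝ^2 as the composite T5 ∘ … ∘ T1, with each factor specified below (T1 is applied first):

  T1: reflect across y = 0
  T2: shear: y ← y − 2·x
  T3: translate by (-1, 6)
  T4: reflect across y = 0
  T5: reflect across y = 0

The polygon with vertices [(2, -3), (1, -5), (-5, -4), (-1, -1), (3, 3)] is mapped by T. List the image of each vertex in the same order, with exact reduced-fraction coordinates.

image vertices: (1, 5), (0, 9), (-6, 20), (-2, 9), (2, -3)

T1 reflect across y = 0: (2, -3) → (2, 3); (1, -5) → (1, 5); (-5, -4) → (-5, 4); (-1, -1) → (-1, 1); (3, 3) → (3, -3)
T2 shear: y ← y − 2·x: (2, 3) → (2, -1); (1, 5) → (1, 3); (-5, 4) → (-5, 14); (-1, 1) → (-1, 3); (3, -3) → (3, -9)
T3 translate by (-1, 6): (2, -1) → (1, 5); (1, 3) → (0, 9); (-5, 14) → (-6, 20); (-1, 3) → (-2, 9); (3, -9) → (2, -3)
T4 reflect across y = 0: (1, 5) → (1, -5); (0, 9) → (0, -9); (-6, 20) → (-6, -20); (-2, 9) → (-2, -9); (2, -3) → (2, 3)
T5 reflect across y = 0: (1, -5) → (1, 5); (0, -9) → (0, 9); (-6, -20) → (-6, 20); (-2, -9) → (-2, 9); (2, 3) → (2, -3)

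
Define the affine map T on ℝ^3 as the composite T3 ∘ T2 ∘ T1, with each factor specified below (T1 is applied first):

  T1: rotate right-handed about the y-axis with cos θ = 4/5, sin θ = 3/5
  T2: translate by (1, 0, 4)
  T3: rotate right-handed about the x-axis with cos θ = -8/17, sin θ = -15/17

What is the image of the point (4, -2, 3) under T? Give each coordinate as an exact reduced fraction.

T(p) = (6, 76/17, -2/17)

T1 rotate right-handed about the y-axis with cos θ = 4/5, sin θ = 3/5: (4, -2, 3) → (5, -2, 0)
T2 translate by (1, 0, 4): (5, -2, 0) → (6, -2, 4)
T3 rotate right-handed about the x-axis with cos θ = -8/17, sin θ = -15/17: (6, -2, 4) → (6, 76/17, -2/17)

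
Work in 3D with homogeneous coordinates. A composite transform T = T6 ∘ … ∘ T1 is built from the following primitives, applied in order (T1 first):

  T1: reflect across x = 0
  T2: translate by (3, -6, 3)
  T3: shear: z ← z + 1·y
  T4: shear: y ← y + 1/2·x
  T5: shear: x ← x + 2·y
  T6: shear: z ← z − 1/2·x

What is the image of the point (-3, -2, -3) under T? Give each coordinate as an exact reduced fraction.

T1 reflect across x = 0: (-3, -2, -3) → (3, -2, -3)
T2 translate by (3, -6, 3): (3, -2, -3) → (6, -8, 0)
T3 shear: z ← z + 1·y: (6, -8, 0) → (6, -8, -8)
T4 shear: y ← y + 1/2·x: (6, -8, -8) → (6, -5, -8)
T5 shear: x ← x + 2·y: (6, -5, -8) → (-4, -5, -8)
T6 shear: z ← z − 1/2·x: (-4, -5, -8) → (-4, -5, -6)

T(p) = (-4, -5, -6)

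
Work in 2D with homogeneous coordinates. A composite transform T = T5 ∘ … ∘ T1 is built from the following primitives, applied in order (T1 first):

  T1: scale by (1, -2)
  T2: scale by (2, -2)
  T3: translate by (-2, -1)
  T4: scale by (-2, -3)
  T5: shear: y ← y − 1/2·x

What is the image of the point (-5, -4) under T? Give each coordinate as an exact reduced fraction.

T(p) = (24, 39)

T1 scale by (1, -2): (-5, -4) → (-5, 8)
T2 scale by (2, -2): (-5, 8) → (-10, -16)
T3 translate by (-2, -1): (-10, -16) → (-12, -17)
T4 scale by (-2, -3): (-12, -17) → (24, 51)
T5 shear: y ← y − 1/2·x: (24, 51) → (24, 39)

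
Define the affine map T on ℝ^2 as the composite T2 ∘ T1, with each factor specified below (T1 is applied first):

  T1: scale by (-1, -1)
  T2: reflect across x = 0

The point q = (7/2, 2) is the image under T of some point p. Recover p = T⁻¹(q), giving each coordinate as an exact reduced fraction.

p = (7/2, -2)

T1 = [-1 0 0; 0 -1 0; 0 0 1]
T2·T1 = [1 0 0; 0 -1 0; 0 0 1]
det M = -1; M⁻¹ = [1 0 0; 0 -1 0; 0 0 1]
M⁻¹ · (7/2, 2)ᵀ = (7/2, -2)ᵀ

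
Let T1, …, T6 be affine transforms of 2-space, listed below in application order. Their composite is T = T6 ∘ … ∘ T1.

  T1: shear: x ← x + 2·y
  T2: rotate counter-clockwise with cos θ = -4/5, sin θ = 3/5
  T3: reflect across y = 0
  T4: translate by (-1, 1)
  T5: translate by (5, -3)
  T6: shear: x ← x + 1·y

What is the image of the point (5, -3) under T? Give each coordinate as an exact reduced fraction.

T(p) = (14/5, -19/5)

T1 shear: x ← x + 2·y: (5, -3) → (-1, -3)
T2 rotate counter-clockwise with cos θ = -4/5, sin θ = 3/5: (-1, -3) → (13/5, 9/5)
T3 reflect across y = 0: (13/5, 9/5) → (13/5, -9/5)
T4 translate by (-1, 1): (13/5, -9/5) → (8/5, -4/5)
T5 translate by (5, -3): (8/5, -4/5) → (33/5, -19/5)
T6 shear: x ← x + 1·y: (33/5, -19/5) → (14/5, -19/5)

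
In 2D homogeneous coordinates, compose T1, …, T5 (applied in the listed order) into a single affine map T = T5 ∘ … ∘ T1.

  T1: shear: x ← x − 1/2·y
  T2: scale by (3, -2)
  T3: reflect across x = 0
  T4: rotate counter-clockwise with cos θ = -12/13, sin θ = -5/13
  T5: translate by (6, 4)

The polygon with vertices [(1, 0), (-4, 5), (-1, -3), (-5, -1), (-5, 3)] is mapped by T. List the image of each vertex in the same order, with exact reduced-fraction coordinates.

T1 shear: x ← x − 1/2·y: (1, 0) → (1, 0); (-4, 5) → (-13/2, 5); (-1, -3) → (1/2, -3); (-5, -1) → (-9/2, -1); (-5, 3) → (-13/2, 3)
T2 scale by (3, -2): (1, 0) → (3, 0); (-13/2, 5) → (-39/2, -10); (1/2, -3) → (3/2, 6); (-9/2, -1) → (-27/2, 2); (-13/2, 3) → (-39/2, -6)
T3 reflect across x = 0: (3, 0) → (-3, 0); (-39/2, -10) → (39/2, -10); (3/2, 6) → (-3/2, 6); (-27/2, 2) → (27/2, 2); (-39/2, -6) → (39/2, -6)
T4 rotate counter-clockwise with cos θ = -12/13, sin θ = -5/13: (-3, 0) → (36/13, 15/13); (39/2, -10) → (-284/13, 45/26); (-3/2, 6) → (48/13, -129/26); (27/2, 2) → (-152/13, -183/26); (39/2, -6) → (-264/13, -51/26)
T5 translate by (6, 4): (36/13, 15/13) → (114/13, 67/13); (-284/13, 45/26) → (-206/13, 149/26); (48/13, -129/26) → (126/13, -25/26); (-152/13, -183/26) → (-74/13, -79/26); (-264/13, -51/26) → (-186/13, 53/26)

image vertices: (114/13, 67/13), (-206/13, 149/26), (126/13, -25/26), (-74/13, -79/26), (-186/13, 53/26)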